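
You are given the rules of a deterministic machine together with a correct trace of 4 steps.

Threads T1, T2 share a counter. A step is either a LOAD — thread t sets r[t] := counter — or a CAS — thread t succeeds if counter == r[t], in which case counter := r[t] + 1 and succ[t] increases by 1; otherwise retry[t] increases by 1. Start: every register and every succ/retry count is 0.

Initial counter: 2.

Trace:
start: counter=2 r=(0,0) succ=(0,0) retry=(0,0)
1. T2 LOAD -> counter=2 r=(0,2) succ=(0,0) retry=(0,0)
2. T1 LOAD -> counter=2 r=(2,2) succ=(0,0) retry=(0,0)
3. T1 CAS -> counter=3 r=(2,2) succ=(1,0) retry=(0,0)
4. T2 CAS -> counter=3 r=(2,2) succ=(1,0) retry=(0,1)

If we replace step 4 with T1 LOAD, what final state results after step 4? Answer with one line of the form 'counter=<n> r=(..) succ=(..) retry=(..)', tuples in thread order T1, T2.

(re-executing from step 4 with the substitution; state before step 4: counter=3 r=(2,2) succ=(1,0) retry=(0,0))
4. T1 LOAD -> counter=3 r=(3,2) succ=(1,0) retry=(0,0)

counter=3 r=(3,2) succ=(1,0) retry=(0,0)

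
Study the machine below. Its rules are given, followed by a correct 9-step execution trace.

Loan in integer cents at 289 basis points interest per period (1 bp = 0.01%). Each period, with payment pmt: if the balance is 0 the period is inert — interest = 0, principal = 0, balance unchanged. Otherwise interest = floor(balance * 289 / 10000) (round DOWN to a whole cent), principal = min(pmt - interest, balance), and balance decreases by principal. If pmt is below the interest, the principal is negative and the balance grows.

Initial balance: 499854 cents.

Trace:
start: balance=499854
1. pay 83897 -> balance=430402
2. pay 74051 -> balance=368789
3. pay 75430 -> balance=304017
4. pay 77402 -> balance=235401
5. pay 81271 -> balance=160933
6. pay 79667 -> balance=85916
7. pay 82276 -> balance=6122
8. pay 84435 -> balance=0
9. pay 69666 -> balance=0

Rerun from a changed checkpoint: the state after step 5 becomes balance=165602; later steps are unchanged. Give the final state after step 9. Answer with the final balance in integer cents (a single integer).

0

state after step 5 := balance=165602
6. pay 79667 -> balance=90720
7. pay 82276 -> balance=11065
8. pay 84435 -> balance=0
9. pay 69666 -> balance=0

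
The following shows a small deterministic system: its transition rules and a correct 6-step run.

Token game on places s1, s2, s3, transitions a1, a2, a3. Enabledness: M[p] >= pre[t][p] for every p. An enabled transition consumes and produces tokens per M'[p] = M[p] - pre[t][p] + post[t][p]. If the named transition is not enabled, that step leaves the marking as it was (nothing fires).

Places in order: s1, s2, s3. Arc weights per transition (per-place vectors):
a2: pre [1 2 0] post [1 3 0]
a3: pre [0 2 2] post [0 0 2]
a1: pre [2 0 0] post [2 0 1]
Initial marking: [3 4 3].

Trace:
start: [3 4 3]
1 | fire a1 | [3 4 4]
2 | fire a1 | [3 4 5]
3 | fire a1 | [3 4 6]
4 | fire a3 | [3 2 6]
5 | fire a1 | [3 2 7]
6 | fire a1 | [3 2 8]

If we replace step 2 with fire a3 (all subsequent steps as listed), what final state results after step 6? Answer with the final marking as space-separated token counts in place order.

(re-executing from step 2 with the substitution; state before step 2: [3 4 4])
2 | fire a3 | [3 2 4]
3 | fire a1 | [3 2 5]
4 | fire a3 | [3 0 5]
5 | fire a1 | [3 0 6]
6 | fire a1 | [3 0 7]

3 0 7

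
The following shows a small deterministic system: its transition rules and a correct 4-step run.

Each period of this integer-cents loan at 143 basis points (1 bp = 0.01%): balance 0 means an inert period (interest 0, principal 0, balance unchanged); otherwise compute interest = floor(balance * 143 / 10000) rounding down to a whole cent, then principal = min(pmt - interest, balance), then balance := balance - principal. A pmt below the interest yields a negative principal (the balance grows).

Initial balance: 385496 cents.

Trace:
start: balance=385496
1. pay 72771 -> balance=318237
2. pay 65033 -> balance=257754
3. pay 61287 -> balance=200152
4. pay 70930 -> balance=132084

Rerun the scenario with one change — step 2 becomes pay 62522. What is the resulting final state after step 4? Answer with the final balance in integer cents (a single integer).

134667

(re-executing from step 2 with the substitution; state before step 2: balance=318237)
2. pay 62522 -> balance=260265
3. pay 61287 -> balance=202699
4. pay 70930 -> balance=134667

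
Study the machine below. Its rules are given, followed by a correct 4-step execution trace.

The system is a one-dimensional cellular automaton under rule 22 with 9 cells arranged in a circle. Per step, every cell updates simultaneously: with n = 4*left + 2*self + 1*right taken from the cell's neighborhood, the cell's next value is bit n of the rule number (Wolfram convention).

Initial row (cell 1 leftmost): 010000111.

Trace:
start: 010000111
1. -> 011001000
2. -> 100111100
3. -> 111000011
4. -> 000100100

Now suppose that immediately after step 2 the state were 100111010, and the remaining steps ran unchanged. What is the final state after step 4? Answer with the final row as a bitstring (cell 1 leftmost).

000100110

state after step 2 := 100111010
3. -> 111000010
4. -> 000100110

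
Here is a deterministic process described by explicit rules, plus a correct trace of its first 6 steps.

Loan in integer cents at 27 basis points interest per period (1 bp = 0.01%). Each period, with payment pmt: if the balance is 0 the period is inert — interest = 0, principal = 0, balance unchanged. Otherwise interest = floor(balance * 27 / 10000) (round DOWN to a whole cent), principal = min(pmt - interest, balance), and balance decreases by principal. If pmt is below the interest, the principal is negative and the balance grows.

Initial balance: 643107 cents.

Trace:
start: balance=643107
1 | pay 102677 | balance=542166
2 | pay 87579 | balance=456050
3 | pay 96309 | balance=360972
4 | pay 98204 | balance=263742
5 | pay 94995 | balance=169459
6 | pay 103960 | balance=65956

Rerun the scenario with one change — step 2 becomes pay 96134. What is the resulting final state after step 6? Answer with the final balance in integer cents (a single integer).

57308

(re-executing from step 2 with the substitution; state before step 2: balance=542166)
2 | pay 96134 | balance=447495
3 | pay 96309 | balance=352394
4 | pay 98204 | balance=255141
5 | pay 94995 | balance=160834
6 | pay 103960 | balance=57308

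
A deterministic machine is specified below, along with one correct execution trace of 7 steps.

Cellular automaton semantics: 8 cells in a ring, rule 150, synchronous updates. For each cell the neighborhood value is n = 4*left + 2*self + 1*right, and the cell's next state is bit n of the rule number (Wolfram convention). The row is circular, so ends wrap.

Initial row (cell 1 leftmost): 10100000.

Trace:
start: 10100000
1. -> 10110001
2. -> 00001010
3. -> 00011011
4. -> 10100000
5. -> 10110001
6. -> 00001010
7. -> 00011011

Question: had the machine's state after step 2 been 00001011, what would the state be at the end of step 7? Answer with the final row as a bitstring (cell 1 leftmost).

10011000

state after step 2 := 00001011
3. -> 10011000
4. -> 11100101
5. -> 11011100
6. -> 00001011
7. -> 10011000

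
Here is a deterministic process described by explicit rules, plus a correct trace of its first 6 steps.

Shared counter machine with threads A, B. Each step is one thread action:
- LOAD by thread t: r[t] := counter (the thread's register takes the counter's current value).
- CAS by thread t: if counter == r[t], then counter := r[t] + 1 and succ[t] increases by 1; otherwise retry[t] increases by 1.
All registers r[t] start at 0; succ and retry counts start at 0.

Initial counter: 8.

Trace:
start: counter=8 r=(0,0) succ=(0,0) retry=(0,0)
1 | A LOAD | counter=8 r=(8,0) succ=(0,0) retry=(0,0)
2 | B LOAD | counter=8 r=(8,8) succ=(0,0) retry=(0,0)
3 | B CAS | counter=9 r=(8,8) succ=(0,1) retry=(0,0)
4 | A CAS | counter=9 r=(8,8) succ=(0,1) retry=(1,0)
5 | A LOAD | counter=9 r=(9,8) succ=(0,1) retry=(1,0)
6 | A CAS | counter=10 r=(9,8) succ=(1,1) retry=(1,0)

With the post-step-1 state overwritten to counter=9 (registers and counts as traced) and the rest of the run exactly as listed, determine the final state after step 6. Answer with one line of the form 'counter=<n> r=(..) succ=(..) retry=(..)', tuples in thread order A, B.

state after step 1 := counter=9 r=(8,0) succ=(0,0) retry=(0,0)
2 | B LOAD | counter=9 r=(8,9) succ=(0,0) retry=(0,0)
3 | B CAS | counter=10 r=(8,9) succ=(0,1) retry=(0,0)
4 | A CAS | counter=10 r=(8,9) succ=(0,1) retry=(1,0)
5 | A LOAD | counter=10 r=(10,9) succ=(0,1) retry=(1,0)
6 | A CAS | counter=11 r=(10,9) succ=(1,1) retry=(1,0)

counter=11 r=(10,9) succ=(1,1) retry=(1,0)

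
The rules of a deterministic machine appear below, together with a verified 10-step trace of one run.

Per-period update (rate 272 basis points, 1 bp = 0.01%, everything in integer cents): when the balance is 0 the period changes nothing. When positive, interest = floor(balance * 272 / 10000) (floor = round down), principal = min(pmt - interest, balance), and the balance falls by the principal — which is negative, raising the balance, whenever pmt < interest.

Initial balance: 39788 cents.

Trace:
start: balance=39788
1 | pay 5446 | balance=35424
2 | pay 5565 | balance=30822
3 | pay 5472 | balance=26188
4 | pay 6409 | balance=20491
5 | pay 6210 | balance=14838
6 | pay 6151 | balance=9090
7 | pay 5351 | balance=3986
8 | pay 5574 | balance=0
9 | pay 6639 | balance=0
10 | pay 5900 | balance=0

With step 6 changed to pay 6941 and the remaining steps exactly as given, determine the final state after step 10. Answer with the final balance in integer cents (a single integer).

0

(re-executing from step 6 with the substitution; state before step 6: balance=14838)
6 | pay 6941 | balance=8300
7 | pay 5351 | balance=3174
8 | pay 5574 | balance=0
9 | pay 6639 | balance=0
10 | pay 5900 | balance=0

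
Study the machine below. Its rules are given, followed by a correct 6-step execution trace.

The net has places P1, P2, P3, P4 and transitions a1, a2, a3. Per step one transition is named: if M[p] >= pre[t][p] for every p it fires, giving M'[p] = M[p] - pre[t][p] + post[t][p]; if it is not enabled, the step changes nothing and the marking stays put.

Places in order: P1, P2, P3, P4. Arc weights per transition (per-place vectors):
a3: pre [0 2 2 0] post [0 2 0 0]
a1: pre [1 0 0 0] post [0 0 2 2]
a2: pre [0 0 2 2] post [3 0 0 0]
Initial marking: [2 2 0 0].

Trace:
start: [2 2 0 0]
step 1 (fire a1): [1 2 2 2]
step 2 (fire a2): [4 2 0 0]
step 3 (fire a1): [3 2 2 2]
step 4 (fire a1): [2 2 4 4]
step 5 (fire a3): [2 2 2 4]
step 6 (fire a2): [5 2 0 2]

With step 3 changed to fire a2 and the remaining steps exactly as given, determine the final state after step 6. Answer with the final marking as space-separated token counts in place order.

(re-executing from step 3 with the substitution; state before step 3: [4 2 0 0])
step 3 (fire a2): [4 2 0 0]
step 4 (fire a1): [3 2 2 2]
step 5 (fire a3): [3 2 0 2]
step 6 (fire a2): [3 2 0 2]

3 2 0 2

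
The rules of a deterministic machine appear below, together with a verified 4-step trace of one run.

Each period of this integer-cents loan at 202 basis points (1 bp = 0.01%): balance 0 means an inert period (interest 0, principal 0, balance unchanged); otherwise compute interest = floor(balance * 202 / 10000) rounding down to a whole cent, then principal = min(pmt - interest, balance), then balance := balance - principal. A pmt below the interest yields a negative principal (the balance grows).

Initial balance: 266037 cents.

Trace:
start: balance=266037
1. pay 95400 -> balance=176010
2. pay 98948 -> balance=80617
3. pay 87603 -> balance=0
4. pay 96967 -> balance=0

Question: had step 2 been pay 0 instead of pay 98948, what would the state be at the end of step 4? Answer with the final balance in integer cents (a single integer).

552

(re-executing from step 2 with the substitution; state before step 2: balance=176010)
2. pay 0 -> balance=179565
3. pay 87603 -> balance=95589
4. pay 96967 -> balance=552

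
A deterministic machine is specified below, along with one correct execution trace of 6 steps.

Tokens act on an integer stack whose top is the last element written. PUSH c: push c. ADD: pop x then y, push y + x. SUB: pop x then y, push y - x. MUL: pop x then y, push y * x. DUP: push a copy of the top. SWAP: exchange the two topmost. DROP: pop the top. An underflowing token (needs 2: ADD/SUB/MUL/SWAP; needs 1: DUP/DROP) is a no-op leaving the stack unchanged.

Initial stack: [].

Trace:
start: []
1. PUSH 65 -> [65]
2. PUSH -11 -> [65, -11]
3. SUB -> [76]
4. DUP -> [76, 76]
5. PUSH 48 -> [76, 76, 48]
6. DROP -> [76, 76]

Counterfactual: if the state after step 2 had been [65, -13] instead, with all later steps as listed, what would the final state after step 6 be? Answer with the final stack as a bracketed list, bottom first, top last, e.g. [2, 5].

[78, 78]

state after step 2 := [65, -13]
3. SUB -> [78]
4. DUP -> [78, 78]
5. PUSH 48 -> [78, 78, 48]
6. DROP -> [78, 78]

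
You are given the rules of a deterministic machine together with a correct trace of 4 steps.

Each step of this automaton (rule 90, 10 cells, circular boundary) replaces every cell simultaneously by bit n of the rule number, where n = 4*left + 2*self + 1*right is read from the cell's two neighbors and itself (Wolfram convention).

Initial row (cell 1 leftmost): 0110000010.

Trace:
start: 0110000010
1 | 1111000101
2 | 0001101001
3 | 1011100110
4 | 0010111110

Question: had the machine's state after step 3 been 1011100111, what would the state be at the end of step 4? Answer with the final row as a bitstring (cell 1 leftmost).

1010111100

state after step 3 := 1011100111
4 | 1010111100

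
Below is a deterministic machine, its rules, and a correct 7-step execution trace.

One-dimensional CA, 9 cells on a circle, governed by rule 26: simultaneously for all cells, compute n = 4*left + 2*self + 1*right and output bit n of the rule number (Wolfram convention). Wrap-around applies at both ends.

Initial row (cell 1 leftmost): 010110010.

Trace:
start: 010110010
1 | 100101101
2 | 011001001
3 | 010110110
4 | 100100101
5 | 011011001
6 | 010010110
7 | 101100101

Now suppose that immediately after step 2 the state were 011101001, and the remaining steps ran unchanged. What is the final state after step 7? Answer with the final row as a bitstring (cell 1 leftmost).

state after step 2 := 011101001
3 | 010000110
4 | 101001101
5 | 000111001
6 | 101100110
7 | 001011100

001011100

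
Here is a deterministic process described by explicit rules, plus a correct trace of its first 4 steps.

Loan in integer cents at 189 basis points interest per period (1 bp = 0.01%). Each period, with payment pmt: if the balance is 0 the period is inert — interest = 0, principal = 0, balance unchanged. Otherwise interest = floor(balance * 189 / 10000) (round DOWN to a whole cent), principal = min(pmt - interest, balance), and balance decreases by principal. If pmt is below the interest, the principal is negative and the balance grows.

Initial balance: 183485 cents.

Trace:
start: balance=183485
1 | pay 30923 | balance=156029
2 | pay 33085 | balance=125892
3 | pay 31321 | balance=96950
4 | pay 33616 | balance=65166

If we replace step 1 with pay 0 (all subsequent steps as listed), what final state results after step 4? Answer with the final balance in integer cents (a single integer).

97876

(re-executing from step 1 with the substitution; state before step 1: balance=183485)
1 | pay 0 | balance=186952
2 | pay 33085 | balance=157400
3 | pay 31321 | balance=129053
4 | pay 33616 | balance=97876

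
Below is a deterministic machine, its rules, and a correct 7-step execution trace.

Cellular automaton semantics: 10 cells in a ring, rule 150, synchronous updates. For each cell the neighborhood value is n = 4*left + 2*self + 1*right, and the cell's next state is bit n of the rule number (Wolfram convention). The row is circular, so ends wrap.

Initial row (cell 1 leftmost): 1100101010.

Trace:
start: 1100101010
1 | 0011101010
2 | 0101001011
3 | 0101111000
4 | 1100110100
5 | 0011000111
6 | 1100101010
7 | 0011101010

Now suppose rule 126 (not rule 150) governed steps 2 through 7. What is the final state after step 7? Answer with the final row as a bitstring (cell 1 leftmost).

1001100001

(re-executing steps 2..7 under rule 126; state before step 2: 0011101010)
2 | 0110111111
3 | 1111100001
4 | 0000110011
5 | 1001111111
6 | 1111000000
7 | 1001100001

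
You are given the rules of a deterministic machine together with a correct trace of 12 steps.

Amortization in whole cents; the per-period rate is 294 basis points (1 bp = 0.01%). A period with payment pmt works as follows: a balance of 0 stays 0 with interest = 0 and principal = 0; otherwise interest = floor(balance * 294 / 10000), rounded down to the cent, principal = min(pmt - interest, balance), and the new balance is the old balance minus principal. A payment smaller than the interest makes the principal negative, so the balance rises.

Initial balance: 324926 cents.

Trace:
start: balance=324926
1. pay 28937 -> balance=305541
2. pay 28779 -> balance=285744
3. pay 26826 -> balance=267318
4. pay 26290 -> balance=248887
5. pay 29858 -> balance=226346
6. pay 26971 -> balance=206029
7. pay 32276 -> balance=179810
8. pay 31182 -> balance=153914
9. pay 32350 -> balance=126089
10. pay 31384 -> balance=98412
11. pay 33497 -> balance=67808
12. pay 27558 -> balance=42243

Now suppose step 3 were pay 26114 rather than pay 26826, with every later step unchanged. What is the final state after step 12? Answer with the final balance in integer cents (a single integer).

43164

(re-executing from step 3 with the substitution; state before step 3: balance=285744)
3. pay 26114 -> balance=268030
4. pay 26290 -> balance=249620
5. pay 29858 -> balance=227100
6. pay 26971 -> balance=206805
7. pay 32276 -> balance=180609
8. pay 31182 -> balance=154736
9. pay 32350 -> balance=126935
10. pay 31384 -> balance=99282
11. pay 33497 -> balance=68703
12. pay 27558 -> balance=43164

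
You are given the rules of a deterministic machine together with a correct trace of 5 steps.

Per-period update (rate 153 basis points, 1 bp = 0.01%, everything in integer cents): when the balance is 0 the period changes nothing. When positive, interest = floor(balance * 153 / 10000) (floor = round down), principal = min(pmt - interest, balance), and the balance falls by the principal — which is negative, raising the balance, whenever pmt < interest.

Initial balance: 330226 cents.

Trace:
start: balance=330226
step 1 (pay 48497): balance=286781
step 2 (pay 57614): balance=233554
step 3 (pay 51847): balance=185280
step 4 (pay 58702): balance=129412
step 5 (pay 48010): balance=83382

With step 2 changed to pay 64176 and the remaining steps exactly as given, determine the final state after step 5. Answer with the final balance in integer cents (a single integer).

(re-executing from step 2 with the substitution; state before step 2: balance=286781)
step 2 (pay 64176): balance=226992
step 3 (pay 51847): balance=178617
step 4 (pay 58702): balance=122647
step 5 (pay 48010): balance=76513

76513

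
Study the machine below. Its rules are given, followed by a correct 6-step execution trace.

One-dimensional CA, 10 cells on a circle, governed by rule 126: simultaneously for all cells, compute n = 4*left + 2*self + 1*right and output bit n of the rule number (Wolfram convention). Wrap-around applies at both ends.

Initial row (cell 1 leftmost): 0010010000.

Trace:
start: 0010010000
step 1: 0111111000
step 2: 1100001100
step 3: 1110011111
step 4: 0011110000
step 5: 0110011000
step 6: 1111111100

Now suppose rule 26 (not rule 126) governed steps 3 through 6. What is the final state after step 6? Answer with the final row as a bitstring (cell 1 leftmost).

(re-executing steps 3..6 under rule 26; state before step 3: 1100001100)
step 3: 1010011011
step 4: 0001110010
step 5: 0011001101
step 6: 1110111000

1110111000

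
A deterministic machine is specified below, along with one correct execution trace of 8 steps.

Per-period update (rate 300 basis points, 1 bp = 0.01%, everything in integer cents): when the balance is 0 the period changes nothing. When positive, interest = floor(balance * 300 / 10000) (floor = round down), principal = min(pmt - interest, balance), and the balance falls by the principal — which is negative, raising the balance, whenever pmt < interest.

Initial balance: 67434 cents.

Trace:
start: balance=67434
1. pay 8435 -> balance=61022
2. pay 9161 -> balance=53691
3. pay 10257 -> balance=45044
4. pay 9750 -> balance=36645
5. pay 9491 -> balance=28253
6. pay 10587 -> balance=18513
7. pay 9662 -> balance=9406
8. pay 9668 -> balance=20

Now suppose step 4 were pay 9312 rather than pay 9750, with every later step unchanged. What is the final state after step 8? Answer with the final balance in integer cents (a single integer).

(re-executing from step 4 with the substitution; state before step 4: balance=45044)
4. pay 9312 -> balance=37083
5. pay 9491 -> balance=28704
6. pay 10587 -> balance=18978
7. pay 9662 -> balance=9885
8. pay 9668 -> balance=513

513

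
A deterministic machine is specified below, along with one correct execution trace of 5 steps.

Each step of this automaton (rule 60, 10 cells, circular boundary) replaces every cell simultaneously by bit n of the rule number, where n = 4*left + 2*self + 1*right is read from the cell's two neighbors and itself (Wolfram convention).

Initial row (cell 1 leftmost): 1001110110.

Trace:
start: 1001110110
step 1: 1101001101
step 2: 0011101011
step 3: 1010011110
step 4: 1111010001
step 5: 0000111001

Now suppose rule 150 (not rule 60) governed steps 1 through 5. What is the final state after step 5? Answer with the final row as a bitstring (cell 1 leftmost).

(re-executing steps 1..5 under rule 150; state before step 1: 1001110110)
step 1: 1110100000
step 2: 0100110001
step 3: 0111001011
step 4: 0010111000
step 5: 0110010100

0110010100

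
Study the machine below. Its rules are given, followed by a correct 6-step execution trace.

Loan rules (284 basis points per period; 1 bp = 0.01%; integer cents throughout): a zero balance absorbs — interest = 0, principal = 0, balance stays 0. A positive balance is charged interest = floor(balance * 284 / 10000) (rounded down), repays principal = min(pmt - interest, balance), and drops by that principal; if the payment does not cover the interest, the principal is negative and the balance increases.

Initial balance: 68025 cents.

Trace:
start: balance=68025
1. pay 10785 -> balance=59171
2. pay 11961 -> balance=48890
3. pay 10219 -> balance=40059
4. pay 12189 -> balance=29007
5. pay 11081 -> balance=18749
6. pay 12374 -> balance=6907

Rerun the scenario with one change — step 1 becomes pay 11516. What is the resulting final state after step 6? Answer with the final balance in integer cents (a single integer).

6067

(re-executing from step 1 with the substitution; state before step 1: balance=68025)
1. pay 11516 -> balance=58440
2. pay 11961 -> balance=48138
3. pay 10219 -> balance=39286
4. pay 12189 -> balance=28212
5. pay 11081 -> balance=17932
6. pay 12374 -> balance=6067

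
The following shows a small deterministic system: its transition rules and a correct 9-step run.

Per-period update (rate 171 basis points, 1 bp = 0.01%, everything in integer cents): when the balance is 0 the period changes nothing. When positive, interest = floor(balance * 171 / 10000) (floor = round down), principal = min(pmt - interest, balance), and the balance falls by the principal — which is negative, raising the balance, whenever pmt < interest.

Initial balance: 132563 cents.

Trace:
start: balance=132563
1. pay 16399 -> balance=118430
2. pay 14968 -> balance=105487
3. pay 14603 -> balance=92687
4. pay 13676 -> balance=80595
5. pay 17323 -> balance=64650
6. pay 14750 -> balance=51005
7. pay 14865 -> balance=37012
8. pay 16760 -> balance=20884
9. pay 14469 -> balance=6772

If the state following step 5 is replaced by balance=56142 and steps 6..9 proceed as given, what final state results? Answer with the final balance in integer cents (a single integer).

0

state after step 5 := balance=56142
6. pay 14750 -> balance=42352
7. pay 14865 -> balance=28211
8. pay 16760 -> balance=11933
9. pay 14469 -> balance=0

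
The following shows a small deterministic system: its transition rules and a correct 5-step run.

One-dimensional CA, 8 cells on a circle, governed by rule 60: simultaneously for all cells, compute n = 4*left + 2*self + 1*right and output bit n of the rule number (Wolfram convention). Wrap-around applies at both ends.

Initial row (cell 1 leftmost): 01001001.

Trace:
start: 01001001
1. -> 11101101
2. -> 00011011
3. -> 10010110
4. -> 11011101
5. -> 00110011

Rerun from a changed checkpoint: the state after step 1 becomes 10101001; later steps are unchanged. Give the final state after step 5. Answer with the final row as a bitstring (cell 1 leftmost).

00110011

state after step 1 := 10101001
2. -> 01111101
3. -> 11000011
4. -> 00100010
5. -> 00110011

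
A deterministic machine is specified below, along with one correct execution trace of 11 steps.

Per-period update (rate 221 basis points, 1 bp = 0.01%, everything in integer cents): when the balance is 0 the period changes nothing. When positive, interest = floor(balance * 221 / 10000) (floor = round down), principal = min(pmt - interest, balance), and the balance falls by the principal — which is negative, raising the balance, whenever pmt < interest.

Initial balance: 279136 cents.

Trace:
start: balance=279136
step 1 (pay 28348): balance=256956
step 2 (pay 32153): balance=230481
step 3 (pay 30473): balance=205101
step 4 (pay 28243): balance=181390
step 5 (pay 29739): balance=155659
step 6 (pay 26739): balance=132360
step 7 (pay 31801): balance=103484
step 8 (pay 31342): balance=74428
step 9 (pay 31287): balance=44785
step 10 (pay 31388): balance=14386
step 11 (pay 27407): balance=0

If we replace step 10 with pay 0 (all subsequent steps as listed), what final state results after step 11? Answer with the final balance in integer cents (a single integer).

(re-executing from step 10 with the substitution; state before step 10: balance=44785)
step 10 (pay 0): balance=45774
step 11 (pay 27407): balance=19378

19378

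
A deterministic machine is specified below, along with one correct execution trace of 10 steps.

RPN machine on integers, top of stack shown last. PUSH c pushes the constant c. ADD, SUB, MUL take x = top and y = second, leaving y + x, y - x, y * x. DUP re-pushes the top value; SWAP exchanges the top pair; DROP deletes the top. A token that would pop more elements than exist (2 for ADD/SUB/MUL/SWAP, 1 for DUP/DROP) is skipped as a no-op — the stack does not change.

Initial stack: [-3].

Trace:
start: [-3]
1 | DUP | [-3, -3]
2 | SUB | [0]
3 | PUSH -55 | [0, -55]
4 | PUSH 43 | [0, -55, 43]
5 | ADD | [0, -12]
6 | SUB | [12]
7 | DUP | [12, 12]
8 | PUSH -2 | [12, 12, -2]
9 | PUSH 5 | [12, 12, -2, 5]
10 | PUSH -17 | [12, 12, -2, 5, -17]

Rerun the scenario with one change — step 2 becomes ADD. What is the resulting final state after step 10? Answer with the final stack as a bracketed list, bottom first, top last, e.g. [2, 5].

(re-executing from step 2 with the substitution; state before step 2: [-3, -3])
2 | ADD | [-6]
3 | PUSH -55 | [-6, -55]
4 | PUSH 43 | [-6, -55, 43]
5 | ADD | [-6, -12]
6 | SUB | [6]
7 | DUP | [6, 6]
8 | PUSH -2 | [6, 6, -2]
9 | PUSH 5 | [6, 6, -2, 5]
10 | PUSH -17 | [6, 6, -2, 5, -17]

[6, 6, -2, 5, -17]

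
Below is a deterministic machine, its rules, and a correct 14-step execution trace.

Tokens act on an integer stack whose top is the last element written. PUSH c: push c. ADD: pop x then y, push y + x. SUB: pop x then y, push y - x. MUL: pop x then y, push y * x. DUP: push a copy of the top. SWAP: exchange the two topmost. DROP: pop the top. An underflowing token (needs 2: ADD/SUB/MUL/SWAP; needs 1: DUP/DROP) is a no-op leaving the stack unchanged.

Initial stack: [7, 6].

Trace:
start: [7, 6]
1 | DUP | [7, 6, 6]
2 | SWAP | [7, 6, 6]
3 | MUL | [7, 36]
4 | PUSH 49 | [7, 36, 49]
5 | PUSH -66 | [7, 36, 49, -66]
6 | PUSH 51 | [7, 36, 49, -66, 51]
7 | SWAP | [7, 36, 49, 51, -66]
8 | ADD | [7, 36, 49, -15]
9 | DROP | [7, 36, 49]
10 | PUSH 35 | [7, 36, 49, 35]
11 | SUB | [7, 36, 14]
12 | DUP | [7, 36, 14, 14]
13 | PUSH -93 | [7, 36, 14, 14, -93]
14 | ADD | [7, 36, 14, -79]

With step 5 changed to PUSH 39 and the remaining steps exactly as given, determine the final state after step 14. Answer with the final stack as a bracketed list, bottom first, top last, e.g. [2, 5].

(re-executing from step 5 with the substitution; state before step 5: [7, 36, 49])
5 | PUSH 39 | [7, 36, 49, 39]
6 | PUSH 51 | [7, 36, 49, 39, 51]
7 | SWAP | [7, 36, 49, 51, 39]
8 | ADD | [7, 36, 49, 90]
9 | DROP | [7, 36, 49]
10 | PUSH 35 | [7, 36, 49, 35]
11 | SUB | [7, 36, 14]
12 | DUP | [7, 36, 14, 14]
13 | PUSH -93 | [7, 36, 14, 14, -93]
14 | ADD | [7, 36, 14, -79]

[7, 36, 14, -79]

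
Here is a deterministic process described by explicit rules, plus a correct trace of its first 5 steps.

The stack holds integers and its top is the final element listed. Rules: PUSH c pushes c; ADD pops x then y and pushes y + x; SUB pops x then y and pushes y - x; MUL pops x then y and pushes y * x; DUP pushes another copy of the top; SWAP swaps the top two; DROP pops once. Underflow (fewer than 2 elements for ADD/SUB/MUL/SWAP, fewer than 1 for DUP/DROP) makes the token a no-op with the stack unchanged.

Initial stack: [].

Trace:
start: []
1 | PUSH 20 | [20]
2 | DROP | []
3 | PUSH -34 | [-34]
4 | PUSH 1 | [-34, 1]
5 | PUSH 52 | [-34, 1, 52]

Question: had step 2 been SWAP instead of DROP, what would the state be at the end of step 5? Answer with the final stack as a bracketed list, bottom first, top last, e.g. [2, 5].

[20, -34, 1, 52]

(re-executing from step 2 with the substitution; state before step 2: [20])
2 | SWAP | [20]
3 | PUSH -34 | [20, -34]
4 | PUSH 1 | [20, -34, 1]
5 | PUSH 52 | [20, -34, 1, 52]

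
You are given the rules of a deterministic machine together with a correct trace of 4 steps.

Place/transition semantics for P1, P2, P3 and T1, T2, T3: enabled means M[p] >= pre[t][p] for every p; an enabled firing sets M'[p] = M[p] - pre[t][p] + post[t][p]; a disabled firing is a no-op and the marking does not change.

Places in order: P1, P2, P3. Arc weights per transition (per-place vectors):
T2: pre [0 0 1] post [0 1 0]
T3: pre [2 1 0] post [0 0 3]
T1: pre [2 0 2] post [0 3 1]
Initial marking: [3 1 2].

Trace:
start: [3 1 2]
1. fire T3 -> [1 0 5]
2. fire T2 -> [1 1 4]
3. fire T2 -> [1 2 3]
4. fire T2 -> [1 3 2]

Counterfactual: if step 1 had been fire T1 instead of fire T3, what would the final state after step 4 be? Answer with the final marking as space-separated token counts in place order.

(re-executing from step 1 with the substitution; state before step 1: [3 1 2])
1. fire T1 -> [1 4 1]
2. fire T2 -> [1 5 0]
3. fire T2 -> [1 5 0]
4. fire T2 -> [1 5 0]

1 5 0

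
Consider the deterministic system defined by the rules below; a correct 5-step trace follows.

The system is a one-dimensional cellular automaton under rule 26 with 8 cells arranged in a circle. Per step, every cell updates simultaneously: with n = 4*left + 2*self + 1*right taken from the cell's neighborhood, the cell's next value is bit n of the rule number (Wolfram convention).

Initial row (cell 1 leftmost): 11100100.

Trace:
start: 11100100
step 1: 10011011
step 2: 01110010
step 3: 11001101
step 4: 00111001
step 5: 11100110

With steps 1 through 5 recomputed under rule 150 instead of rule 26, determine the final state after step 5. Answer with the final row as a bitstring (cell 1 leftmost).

01011111

(re-executing steps 1..5 under rule 150; state before step 1: 11100100)
step 1: 01011111
step 2: 01001110
step 3: 11110101
step 4: 11100100
step 5: 01011111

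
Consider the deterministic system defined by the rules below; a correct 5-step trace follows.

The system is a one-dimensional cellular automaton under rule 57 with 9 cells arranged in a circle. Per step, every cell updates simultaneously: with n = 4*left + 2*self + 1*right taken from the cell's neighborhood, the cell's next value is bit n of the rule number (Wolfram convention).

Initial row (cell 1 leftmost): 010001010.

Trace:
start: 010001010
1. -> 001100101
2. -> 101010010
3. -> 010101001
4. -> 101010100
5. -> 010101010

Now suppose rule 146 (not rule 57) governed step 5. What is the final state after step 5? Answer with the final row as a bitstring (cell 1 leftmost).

(re-executing step 5 under rule 146; state before step 5: 101010100)
5. -> 000000011

000000011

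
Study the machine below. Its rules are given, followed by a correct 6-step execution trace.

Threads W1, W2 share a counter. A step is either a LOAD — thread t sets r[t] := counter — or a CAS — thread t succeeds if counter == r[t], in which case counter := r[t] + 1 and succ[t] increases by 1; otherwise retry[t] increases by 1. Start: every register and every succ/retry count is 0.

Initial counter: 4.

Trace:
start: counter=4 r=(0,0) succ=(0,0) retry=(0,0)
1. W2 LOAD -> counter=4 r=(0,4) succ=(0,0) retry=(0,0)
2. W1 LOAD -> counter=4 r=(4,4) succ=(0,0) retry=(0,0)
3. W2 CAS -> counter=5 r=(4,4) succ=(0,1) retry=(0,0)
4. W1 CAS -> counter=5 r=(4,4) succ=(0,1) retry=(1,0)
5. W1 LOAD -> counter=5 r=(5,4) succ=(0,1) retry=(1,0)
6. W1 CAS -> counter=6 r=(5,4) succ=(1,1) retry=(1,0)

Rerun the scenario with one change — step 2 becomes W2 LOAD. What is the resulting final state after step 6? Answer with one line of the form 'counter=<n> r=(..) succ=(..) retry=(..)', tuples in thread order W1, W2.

(re-executing from step 2 with the substitution; state before step 2: counter=4 r=(0,4) succ=(0,0) retry=(0,0))
2. W2 LOAD -> counter=4 r=(0,4) succ=(0,0) retry=(0,0)
3. W2 CAS -> counter=5 r=(0,4) succ=(0,1) retry=(0,0)
4. W1 CAS -> counter=5 r=(0,4) succ=(0,1) retry=(1,0)
5. W1 LOAD -> counter=5 r=(5,4) succ=(0,1) retry=(1,0)
6. W1 CAS -> counter=6 r=(5,4) succ=(1,1) retry=(1,0)

counter=6 r=(5,4) succ=(1,1) retry=(1,0)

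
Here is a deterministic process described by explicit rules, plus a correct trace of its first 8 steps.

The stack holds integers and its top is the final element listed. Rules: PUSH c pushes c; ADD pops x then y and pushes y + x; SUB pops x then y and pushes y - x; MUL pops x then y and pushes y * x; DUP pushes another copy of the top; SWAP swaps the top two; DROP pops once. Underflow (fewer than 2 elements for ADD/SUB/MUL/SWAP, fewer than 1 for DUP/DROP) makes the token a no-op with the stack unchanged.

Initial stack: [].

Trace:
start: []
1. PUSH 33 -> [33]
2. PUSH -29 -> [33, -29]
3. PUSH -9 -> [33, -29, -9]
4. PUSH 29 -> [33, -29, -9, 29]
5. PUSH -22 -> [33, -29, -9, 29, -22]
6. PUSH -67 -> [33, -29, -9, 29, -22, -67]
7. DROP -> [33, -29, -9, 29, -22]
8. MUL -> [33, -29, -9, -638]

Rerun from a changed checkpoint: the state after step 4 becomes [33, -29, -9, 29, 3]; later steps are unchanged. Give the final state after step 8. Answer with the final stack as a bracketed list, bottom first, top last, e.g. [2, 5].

[33, -29, -9, 29, -66]

state after step 4 := [33, -29, -9, 29, 3]
5. PUSH -22 -> [33, -29, -9, 29, 3, -22]
6. PUSH -67 -> [33, -29, -9, 29, 3, -22, -67]
7. DROP -> [33, -29, -9, 29, 3, -22]
8. MUL -> [33, -29, -9, 29, -66]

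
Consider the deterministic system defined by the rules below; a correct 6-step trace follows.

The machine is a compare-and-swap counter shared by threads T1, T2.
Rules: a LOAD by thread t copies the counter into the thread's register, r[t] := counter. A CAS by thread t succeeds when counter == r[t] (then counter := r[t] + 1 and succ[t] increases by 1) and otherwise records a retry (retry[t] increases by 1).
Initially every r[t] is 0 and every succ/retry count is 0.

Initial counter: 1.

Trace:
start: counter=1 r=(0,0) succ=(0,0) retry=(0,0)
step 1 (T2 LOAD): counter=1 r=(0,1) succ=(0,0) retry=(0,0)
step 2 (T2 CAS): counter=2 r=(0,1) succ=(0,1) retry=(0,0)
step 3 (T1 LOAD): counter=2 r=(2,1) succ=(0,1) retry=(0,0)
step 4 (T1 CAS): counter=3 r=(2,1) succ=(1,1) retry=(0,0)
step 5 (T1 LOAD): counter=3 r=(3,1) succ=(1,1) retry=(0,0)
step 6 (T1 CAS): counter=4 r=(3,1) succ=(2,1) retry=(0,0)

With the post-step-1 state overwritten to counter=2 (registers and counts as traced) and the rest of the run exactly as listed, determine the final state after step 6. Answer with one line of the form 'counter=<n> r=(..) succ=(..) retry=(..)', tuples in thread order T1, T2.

counter=4 r=(3,1) succ=(2,0) retry=(0,1)

state after step 1 := counter=2 r=(0,1) succ=(0,0) retry=(0,0)
step 2 (T2 CAS): counter=2 r=(0,1) succ=(0,0) retry=(0,1)
step 3 (T1 LOAD): counter=2 r=(2,1) succ=(0,0) retry=(0,1)
step 4 (T1 CAS): counter=3 r=(2,1) succ=(1,0) retry=(0,1)
step 5 (T1 LOAD): counter=3 r=(3,1) succ=(1,0) retry=(0,1)
step 6 (T1 CAS): counter=4 r=(3,1) succ=(2,0) retry=(0,1)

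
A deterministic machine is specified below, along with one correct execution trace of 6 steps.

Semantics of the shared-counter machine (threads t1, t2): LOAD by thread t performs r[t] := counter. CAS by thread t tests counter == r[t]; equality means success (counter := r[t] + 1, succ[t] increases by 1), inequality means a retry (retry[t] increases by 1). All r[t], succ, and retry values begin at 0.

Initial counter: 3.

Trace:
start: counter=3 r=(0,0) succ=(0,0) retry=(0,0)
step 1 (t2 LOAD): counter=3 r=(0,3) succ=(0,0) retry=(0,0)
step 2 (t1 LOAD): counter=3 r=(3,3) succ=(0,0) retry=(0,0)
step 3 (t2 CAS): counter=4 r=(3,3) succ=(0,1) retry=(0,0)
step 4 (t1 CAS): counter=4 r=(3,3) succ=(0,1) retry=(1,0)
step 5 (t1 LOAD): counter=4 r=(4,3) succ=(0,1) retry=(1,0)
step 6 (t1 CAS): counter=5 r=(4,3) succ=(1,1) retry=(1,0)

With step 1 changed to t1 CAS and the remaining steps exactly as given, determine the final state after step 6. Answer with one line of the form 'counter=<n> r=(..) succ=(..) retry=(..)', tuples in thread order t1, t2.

counter=5 r=(4,0) succ=(2,0) retry=(1,1)

(re-executing from step 1 with the substitution; state before step 1: counter=3 r=(0,0) succ=(0,0) retry=(0,0))
step 1 (t1 CAS): counter=3 r=(0,0) succ=(0,0) retry=(1,0)
step 2 (t1 LOAD): counter=3 r=(3,0) succ=(0,0) retry=(1,0)
step 3 (t2 CAS): counter=3 r=(3,0) succ=(0,0) retry=(1,1)
step 4 (t1 CAS): counter=4 r=(3,0) succ=(1,0) retry=(1,1)
step 5 (t1 LOAD): counter=4 r=(4,0) succ=(1,0) retry=(1,1)
step 6 (t1 CAS): counter=5 r=(4,0) succ=(2,0) retry=(1,1)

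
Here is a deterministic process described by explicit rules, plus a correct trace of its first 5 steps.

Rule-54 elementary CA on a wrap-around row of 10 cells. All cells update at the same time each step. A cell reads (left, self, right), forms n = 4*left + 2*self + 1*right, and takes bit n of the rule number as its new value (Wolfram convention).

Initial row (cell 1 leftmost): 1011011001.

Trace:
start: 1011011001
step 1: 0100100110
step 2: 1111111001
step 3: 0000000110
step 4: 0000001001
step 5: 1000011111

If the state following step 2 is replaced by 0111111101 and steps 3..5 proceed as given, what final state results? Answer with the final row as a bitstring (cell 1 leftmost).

state after step 2 := 0111111101
step 3: 1000000011
step 4: 0100000100
step 5: 1110001110

1110001110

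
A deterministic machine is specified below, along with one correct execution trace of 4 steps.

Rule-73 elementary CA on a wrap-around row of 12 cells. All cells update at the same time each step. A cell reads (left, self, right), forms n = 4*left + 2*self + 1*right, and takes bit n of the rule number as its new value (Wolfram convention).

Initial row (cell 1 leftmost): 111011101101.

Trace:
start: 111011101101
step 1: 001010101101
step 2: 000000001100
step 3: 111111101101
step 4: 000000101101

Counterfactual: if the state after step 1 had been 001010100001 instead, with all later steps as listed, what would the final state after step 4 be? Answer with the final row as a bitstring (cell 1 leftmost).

state after step 1 := 001010100001
step 2: 000000001100
step 3: 111111101101
step 4: 000000101101

000000101101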